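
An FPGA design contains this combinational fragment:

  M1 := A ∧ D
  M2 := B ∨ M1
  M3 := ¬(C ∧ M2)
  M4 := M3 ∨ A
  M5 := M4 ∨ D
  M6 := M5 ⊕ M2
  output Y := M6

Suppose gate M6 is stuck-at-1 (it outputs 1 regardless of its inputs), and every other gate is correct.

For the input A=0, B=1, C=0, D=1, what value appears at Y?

1

Propagate with M6 forced: M1=0, M2=1, M3=1, M4=1, M5=1, M6=1 [stuck-at-1].
So Y = 1. (Without the fault it would be 0.)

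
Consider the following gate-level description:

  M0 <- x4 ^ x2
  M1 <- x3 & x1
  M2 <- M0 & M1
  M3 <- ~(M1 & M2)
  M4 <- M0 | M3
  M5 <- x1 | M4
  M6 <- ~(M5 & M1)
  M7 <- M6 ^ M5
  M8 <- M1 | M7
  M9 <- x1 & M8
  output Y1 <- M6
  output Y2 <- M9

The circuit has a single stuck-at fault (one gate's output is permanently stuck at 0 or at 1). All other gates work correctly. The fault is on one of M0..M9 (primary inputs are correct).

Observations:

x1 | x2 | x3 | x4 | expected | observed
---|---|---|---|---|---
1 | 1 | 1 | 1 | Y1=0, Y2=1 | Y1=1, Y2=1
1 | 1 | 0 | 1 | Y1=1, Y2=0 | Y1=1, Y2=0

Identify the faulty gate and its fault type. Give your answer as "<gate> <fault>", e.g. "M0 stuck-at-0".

Fault-free values for test 1 (x1=1, x2=1, x3=1, x4=1): M0=0, M1=1, M2=0, M3=1, M4=1, M5=1, M6=0, M7=1, M8=1, M9=1, giving Y1=0, Y2=1. Observed Y1=1, Y2=1.
Test 1: faults giving observed Y1=1, Y2=1 are {M5 stuck-at-0, M6 stuck-at-1}.
Test 2 (x1=1, x2=1, x3=0, x4=1): fault-free M0=0, M1=0, M2=0, M3=1, M4=1, M5=1, M6=1, M7=0, M8=0, M9=0 → Y1=1, Y2=0; observed Y1=1, Y2=0. Eliminates M5 stuck-at-0.
Only M6 stuck-at-1 is consistent with every test.

M6 stuck-at-1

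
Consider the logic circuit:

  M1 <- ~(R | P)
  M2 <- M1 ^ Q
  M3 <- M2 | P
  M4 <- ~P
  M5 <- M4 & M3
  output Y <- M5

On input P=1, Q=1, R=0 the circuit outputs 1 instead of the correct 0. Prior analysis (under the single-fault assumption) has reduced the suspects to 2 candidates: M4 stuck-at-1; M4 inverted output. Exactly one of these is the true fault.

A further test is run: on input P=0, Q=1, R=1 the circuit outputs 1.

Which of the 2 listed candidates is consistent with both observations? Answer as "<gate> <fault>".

Evaluate each candidate on input P=0, Q=1, R=1:
  M4 stuck-at-1: M1=0, M2=1, M3=1, M4=1 [stuck-at-1], M5=1 → 1 — matches
  M4 inverted output: M1=0, M2=1, M3=1, M4=0 [inverted output], M5=0 → 0 — eliminated
Only M4 stuck-at-1 reproduces the observed 1.

M4 stuck-at-1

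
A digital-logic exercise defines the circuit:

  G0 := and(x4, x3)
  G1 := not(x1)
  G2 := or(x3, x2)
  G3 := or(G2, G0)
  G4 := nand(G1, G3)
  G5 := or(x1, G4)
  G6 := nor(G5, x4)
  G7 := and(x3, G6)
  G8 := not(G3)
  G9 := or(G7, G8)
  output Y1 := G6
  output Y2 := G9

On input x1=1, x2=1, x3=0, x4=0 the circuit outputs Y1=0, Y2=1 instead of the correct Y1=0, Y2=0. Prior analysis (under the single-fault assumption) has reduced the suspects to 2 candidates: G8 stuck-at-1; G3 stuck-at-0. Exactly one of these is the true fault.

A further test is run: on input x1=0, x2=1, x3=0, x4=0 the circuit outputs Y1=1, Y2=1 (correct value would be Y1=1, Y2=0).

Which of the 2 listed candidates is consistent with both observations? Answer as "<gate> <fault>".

G8 stuck-at-1

Evaluate each candidate on input x1=0, x2=1, x3=0, x4=0:
  G8 stuck-at-1: G0=0, G1=1, G2=1, G3=1, G4=0, G5=0, G6=1, G7=0, G8=1 [stuck-at-1], G9=1 → Y1=1, Y2=1 — matches
  G3 stuck-at-0: G0=0, G1=1, G2=1, G3=0 [stuck-at-0], G4=1, G5=1, G6=0, G7=0, G8=1, G9=1 → Y1=0, Y2=1 — eliminated
Only G8 stuck-at-1 reproduces the observed Y1=1, Y2=1.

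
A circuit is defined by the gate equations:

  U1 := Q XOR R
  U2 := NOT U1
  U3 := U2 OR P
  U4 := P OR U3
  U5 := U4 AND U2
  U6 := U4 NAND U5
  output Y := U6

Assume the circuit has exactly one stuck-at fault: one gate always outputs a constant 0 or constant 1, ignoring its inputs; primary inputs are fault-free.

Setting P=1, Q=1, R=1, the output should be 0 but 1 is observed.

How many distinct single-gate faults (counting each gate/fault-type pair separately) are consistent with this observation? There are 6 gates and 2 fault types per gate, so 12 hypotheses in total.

Fault-free: U1=0, U2=1, U3=1, U4=1, U5=1, U6=0 → 0. Observed 1.
  U1 stuck-at-0: output 0 ✗
  U1 stuck-at-1: output 1 ✓
  U2 stuck-at-0: output 1 ✓
  U2 stuck-at-1: output 0 ✗
  U3 stuck-at-0: output 0 ✗
  U3 stuck-at-1: output 0 ✗
  U4 stuck-at-0: output 1 ✓
  U4 stuck-at-1: output 0 ✗
  U5 stuck-at-0: output 1 ✓
  U5 stuck-at-1: output 0 ✗
  U6 stuck-at-0: output 0 ✗
  U6 stuck-at-1: output 1 ✓
Consistent faults: {U1 stuck-at-1, U2 stuck-at-0, U4 stuck-at-0, U5 stuck-at-0, U6 stuck-at-1} — 5 in all.

5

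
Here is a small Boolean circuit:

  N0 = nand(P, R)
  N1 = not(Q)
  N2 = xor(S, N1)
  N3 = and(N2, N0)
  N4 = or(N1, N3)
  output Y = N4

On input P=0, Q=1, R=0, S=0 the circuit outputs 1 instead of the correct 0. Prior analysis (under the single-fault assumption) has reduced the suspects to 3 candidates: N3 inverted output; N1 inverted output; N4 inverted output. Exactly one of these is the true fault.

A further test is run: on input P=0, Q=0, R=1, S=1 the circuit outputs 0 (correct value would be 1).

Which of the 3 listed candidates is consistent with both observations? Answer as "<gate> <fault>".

N4 inverted output

Evaluate each candidate on input P=0, Q=0, R=1, S=1:
  N3 inverted output: N0=1, N1=1, N2=0, N3=1 [inverted output], N4=1 → 1 — eliminated
  N1 inverted output: N0=1, N1=0 [inverted output], N2=1, N3=1, N4=1 → 1 — eliminated
  N4 inverted output: N0=1, N1=1, N2=0, N3=0, N4=0 [inverted output] → 0 — matches
Only N4 inverted output reproduces the observed 0.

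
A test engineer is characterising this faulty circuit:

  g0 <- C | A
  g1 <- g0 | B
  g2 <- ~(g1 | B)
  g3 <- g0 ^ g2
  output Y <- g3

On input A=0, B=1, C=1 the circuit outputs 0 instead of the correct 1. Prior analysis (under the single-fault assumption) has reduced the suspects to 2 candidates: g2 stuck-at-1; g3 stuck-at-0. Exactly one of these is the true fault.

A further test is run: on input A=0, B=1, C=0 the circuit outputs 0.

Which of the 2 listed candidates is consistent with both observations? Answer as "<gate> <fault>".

Evaluate each candidate on input A=0, B=1, C=0:
  g2 stuck-at-1: g0=0, g1=1, g2=1 [stuck-at-1], g3=1 → 1 — eliminated
  g3 stuck-at-0: g0=0, g1=1, g2=0, g3=0 [stuck-at-0] → 0 — matches
Only g3 stuck-at-0 reproduces the observed 0.

g3 stuck-at-0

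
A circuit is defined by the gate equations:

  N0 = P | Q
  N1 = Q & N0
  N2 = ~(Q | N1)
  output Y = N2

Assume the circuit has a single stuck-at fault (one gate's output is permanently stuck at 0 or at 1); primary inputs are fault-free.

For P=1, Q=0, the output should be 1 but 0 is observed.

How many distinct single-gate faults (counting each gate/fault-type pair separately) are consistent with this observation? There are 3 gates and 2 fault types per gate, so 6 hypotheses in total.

2

Fault-free: N0=1, N1=0, N2=1 → 1. Observed 0.
  N0 stuck-at-0: output 1 ✗
  N0 stuck-at-1: output 1 ✗
  N1 stuck-at-0: output 1 ✗
  N1 stuck-at-1: output 0 ✓
  N2 stuck-at-0: output 0 ✓
  N2 stuck-at-1: output 1 ✗
Consistent faults: {N1 stuck-at-1, N2 stuck-at-0} — 2 in all.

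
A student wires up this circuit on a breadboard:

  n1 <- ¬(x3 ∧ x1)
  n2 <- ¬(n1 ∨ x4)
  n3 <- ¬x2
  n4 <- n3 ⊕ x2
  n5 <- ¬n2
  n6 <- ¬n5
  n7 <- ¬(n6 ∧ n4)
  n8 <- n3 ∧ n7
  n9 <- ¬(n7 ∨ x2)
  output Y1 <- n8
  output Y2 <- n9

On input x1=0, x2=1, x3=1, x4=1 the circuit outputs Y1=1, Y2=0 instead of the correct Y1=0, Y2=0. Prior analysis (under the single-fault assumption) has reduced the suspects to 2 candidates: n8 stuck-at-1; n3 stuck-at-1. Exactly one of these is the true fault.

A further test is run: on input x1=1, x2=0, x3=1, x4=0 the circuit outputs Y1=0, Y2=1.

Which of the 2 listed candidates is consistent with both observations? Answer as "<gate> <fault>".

n3 stuck-at-1

Evaluate each candidate on input x1=1, x2=0, x3=1, x4=0:
  n8 stuck-at-1: n1=0, n2=1, n3=1, n4=1, n5=0, n6=1, n7=0, n8=1 [stuck-at-1], n9=1 → Y1=1, Y2=1 — eliminated
  n3 stuck-at-1: n1=0, n2=1, n3=1 [stuck-at-1], n4=1, n5=0, n6=1, n7=0, n8=0, n9=1 → Y1=0, Y2=1 — matches
Only n3 stuck-at-1 reproduces the observed Y1=0, Y2=1.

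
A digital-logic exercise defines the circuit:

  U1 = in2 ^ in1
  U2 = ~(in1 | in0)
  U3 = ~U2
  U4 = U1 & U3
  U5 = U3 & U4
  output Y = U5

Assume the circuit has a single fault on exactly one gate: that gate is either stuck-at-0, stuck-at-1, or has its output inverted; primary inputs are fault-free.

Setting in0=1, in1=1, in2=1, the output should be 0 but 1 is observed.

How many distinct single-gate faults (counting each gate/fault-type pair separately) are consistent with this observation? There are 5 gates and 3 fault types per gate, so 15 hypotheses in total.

6

Fault-free: U1=0, U2=0, U3=1, U4=0, U5=0 → 0. Observed 1.
  U1: stuck-at-1, inverted output ✓; others ✗
  U2: none of the 3 fault types match ✗
  U3: none of the 3 fault types match ✗
  U4: stuck-at-1, inverted output ✓; others ✗
  U5: stuck-at-1, inverted output ✓; others ✗
Consistent faults: {U1 stuck-at-1, U1 inverted output, U4 stuck-at-1, U4 inverted output, U5 stuck-at-1, U5 inverted output} — 6 in all.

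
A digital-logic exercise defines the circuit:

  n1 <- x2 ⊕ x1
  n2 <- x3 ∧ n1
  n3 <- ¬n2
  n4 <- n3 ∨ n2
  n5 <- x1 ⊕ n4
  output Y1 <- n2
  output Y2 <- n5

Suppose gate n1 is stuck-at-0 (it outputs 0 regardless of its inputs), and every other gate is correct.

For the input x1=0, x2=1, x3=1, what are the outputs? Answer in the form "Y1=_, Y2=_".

Propagate with n1 forced: n1=0 [stuck-at-0], n2=0, n3=1, n4=1, n5=1.
So the outputs are Y1=0, Y2=1. (Without the fault they would be Y1=1, Y2=1.)

Y1=0, Y2=1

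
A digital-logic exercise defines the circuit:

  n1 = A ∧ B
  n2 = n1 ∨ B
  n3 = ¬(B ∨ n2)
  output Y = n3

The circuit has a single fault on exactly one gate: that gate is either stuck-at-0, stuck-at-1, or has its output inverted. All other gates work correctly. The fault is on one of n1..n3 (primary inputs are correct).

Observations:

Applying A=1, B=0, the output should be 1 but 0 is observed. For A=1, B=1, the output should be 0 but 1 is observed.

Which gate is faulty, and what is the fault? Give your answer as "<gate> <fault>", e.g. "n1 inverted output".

n3 inverted output

Fault-free values for test 1 (A=1, B=0): n1=0, n2=0, n3=1, giving Y=1. Observed 0.
Test 1: faults giving observed 0 are {n1 stuck-at-1, n1 inverted output, n2 stuck-at-1, n2 inverted output, n3 stuck-at-0, n3 inverted output}.
Test 2 (A=1, B=1): fault-free n1=1, n2=1, n3=0 → 0; observed 1. Eliminates n1 stuck-at-1, n1 inverted output, n2 stuck-at-1, n2 inverted output, n3 stuck-at-0.
Only n3 inverted output is consistent with every test.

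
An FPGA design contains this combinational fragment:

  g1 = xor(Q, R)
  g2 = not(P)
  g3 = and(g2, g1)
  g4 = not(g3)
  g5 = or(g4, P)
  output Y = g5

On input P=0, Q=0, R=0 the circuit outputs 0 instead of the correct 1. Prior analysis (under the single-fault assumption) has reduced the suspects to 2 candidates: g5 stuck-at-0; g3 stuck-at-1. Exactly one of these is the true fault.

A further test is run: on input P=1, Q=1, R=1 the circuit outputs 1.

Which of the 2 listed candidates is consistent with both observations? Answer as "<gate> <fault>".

g3 stuck-at-1

Evaluate each candidate on input P=1, Q=1, R=1:
  g5 stuck-at-0: g1=0, g2=0, g3=0, g4=1, g5=0 [stuck-at-0] → 0 — eliminated
  g3 stuck-at-1: g1=0, g2=0, g3=1 [stuck-at-1], g4=0, g5=1 → 1 — matches
Only g3 stuck-at-1 reproduces the observed 1.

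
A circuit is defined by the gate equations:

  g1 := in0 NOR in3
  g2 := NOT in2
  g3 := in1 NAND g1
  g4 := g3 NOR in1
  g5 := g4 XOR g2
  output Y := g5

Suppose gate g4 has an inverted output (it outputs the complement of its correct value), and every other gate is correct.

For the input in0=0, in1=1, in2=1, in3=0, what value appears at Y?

Propagate with g4 forced: g1=1, g2=0, g3=0, g4=1 [inverted output], g5=1.
So Y = 1. (Without the fault it would be 0.)

1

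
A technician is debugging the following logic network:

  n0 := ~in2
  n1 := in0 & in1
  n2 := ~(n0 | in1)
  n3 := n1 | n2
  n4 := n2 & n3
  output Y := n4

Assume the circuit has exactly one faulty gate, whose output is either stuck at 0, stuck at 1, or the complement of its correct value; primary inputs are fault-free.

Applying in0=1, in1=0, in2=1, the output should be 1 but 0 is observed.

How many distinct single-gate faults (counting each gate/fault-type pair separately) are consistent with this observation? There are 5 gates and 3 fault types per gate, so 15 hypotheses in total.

8

Fault-free: n0=0, n1=0, n2=1, n3=1, n4=1 → 1. Observed 0.
  n0: stuck-at-1, inverted output ✓; others ✗
  n1: none of the 3 fault types match ✗
  n2: stuck-at-0, inverted output ✓; others ✗
  n3: stuck-at-0, inverted output ✓; others ✗
  n4: stuck-at-0, inverted output ✓; others ✗
Consistent faults: {n0 stuck-at-1, n0 inverted output, n2 stuck-at-0, n2 inverted output, n3 stuck-at-0, n3 inverted output, n4 stuck-at-0, n4 inverted output} — 8 in all.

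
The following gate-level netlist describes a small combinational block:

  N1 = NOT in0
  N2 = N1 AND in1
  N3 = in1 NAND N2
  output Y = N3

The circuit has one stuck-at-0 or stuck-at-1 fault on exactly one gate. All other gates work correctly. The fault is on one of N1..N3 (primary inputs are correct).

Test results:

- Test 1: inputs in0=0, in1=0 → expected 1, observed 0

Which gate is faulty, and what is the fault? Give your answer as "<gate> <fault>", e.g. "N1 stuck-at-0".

N3 stuck-at-0

Fault-free values for test 1 (in0=0, in1=0): N1=1, N2=0, N3=1, giving Y=1. Observed 0.
Test 1: faults giving observed 0 are {N3 stuck-at-0}.
Only N3 stuck-at-0 is consistent with every test.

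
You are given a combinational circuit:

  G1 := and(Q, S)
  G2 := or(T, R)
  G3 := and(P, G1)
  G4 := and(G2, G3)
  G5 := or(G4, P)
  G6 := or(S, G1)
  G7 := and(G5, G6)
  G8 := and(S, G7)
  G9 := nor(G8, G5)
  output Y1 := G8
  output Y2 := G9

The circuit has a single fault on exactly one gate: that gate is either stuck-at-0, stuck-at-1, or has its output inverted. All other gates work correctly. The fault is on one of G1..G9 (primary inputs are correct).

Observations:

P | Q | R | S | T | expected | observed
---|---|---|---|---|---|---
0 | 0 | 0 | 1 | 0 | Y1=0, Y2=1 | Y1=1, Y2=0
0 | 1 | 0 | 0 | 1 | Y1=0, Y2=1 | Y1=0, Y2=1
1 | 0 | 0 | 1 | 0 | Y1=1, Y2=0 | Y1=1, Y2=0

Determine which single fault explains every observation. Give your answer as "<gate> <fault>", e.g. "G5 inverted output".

Fault-free values for test 1 (P=0, Q=0, R=0, S=1, T=0): G1=0, G2=0, G3=0, G4=0, G5=0, G6=1, G7=0, G8=0, G9=1, giving Y1=0, Y2=1. Observed Y1=1, Y2=0.
Test 1: faults giving observed Y1=1, Y2=0 are {G4 stuck-at-1, G4 inverted output, G5 stuck-at-1, G5 inverted output, G7 stuck-at-1, G7 inverted output, G8 stuck-at-1, G8 inverted output}.
Test 2 (P=0, Q=1, R=0, S=0, T=1): fault-free G1=0, G2=1, G3=0, G4=0, G5=0, G6=0, G7=0, G8=0, G9=1 → Y1=0, Y2=1; observed Y1=0, Y2=1. Eliminates G4 stuck-at-1, G4 inverted output, G5 stuck-at-1, G5 inverted output, G8 stuck-at-1, G8 inverted output.
Test 3 (P=1, Q=0, R=0, S=1, T=0): fault-free G1=0, G2=0, G3=0, G4=0, G5=1, G6=1, G7=1, G8=1, G9=0 → Y1=1, Y2=0; observed Y1=1, Y2=0. Eliminates G7 inverted output.
Only G7 stuck-at-1 is consistent with every test.

G7 stuck-at-1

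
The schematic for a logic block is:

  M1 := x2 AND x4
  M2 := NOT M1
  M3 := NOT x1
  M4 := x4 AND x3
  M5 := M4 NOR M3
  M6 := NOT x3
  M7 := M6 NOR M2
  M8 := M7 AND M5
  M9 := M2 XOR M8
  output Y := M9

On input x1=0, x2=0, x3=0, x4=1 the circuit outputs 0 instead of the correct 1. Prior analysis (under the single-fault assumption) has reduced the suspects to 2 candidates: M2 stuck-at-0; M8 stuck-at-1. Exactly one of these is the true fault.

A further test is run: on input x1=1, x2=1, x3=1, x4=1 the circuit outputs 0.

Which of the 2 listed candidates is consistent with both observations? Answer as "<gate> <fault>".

M2 stuck-at-0

Evaluate each candidate on input x1=1, x2=1, x3=1, x4=1:
  M2 stuck-at-0: M1=1, M2=0 [stuck-at-0], M3=0, M4=1, M5=0, M6=0, M7=1, M8=0, M9=0 → 0 — matches
  M8 stuck-at-1: M1=1, M2=0, M3=0, M4=1, M5=0, M6=0, M7=1, M8=1 [stuck-at-1], M9=1 → 1 — eliminated
Only M2 stuck-at-0 reproduces the observed 0.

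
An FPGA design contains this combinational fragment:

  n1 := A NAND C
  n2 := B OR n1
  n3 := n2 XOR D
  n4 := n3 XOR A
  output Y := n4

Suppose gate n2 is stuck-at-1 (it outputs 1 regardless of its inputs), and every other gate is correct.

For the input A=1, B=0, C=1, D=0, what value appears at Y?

0

Propagate with n2 forced: n1=0, n2=1 [stuck-at-1], n3=1, n4=0.
So Y = 0. (Without the fault it would be 1.)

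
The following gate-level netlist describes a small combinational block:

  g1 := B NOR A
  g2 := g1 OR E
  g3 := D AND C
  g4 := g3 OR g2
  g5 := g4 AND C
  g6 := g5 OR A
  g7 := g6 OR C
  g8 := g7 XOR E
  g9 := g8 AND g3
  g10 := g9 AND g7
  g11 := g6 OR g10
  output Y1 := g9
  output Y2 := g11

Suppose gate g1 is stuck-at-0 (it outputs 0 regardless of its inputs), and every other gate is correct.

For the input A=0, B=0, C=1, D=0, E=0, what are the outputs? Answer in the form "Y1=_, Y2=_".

Propagate with g1 forced: g1=0 [stuck-at-0], g2=0, g3=0, g4=0, g5=0, g6=0, g7=1, g8=1, g9=0, g10=0, g11=0.
So the outputs are Y1=0, Y2=0. (Without the fault they would be Y1=0, Y2=1.)

Y1=0, Y2=0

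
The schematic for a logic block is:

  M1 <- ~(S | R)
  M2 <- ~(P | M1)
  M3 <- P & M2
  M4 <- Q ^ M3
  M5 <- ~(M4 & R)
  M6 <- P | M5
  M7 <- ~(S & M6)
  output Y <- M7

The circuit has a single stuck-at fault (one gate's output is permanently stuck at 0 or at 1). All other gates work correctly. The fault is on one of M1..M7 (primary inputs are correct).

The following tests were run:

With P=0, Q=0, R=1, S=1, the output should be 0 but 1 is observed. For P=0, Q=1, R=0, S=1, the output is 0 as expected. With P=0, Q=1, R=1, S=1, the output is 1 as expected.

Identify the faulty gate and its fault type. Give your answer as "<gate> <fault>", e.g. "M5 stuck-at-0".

M4 stuck-at-1

Fault-free values for test 1 (P=0, Q=0, R=1, S=1): M1=0, M2=1, M3=0, M4=0, M5=1, M6=1, M7=0, giving Y=0. Observed 1.
Test 1: faults giving observed 1 are {M3 stuck-at-1, M4 stuck-at-1, M5 stuck-at-0, M6 stuck-at-0, M7 stuck-at-1}.
Test 2 (P=0, Q=1, R=0, S=1): fault-free M1=0, M2=1, M3=0, M4=1, M5=1, M6=1, M7=0 → 0; observed 0. Eliminates M5 stuck-at-0, M6 stuck-at-0, M7 stuck-at-1.
Test 3 (P=0, Q=1, R=1, S=1): fault-free M1=0, M2=1, M3=0, M4=1, M5=0, M6=0, M7=1 → 1; observed 1. Eliminates M3 stuck-at-1.
Only M4 stuck-at-1 is consistent with every test.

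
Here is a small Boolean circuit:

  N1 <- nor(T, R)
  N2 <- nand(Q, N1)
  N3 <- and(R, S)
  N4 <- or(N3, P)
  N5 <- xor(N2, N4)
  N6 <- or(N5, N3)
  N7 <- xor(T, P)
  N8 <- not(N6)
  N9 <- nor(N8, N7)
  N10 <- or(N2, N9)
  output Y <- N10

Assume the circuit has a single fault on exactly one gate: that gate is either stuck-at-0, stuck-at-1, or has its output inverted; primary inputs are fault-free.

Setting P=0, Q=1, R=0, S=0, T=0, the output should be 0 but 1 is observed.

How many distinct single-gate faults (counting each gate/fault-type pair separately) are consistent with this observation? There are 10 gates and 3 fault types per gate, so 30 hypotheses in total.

18

Fault-free: N1=1, N2=0, N3=0, N4=0, N5=0, N6=0, N7=0, N8=1, N9=0, N10=0 → 0. Observed 1.
  N1: stuck-at-0, inverted output ✓; others ✗
  N2: stuck-at-1, inverted output ✓; others ✗
  N3: stuck-at-1, inverted output ✓; others ✗
  N4: stuck-at-1, inverted output ✓; others ✗
  N5: stuck-at-1, inverted output ✓; others ✗
  N6: stuck-at-1, inverted output ✓; others ✗
  N7: none of the 3 fault types match ✗
  N8: stuck-at-0, inverted output ✓; others ✗
  N9: stuck-at-1, inverted output ✓; others ✗
  N10: stuck-at-1, inverted output ✓; others ✗
Consistent faults: {N1 stuck-at-0, N1 inverted output, N2 stuck-at-1, N2 inverted output, N3 stuck-at-1, N3 inverted output, N4 stuck-at-1, N4 inverted output, N5 stuck-at-1, N5 inverted output, N6 stuck-at-1, N6 inverted output, N8 stuck-at-0, N8 inverted output, N9 stuck-at-1, N9 inverted output, N10 stuck-at-1, N10 inverted output} — 18 in all.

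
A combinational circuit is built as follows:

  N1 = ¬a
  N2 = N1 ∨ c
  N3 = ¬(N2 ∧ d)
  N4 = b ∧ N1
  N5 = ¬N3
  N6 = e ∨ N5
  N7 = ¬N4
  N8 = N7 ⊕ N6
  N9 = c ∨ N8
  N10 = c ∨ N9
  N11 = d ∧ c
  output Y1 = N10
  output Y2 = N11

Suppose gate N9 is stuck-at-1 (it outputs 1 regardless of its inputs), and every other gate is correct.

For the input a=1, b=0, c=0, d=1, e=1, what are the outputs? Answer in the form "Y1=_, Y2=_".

Y1=1, Y2=0

Propagate with N9 forced: N1=0, N2=0, N3=1, N4=0, N5=0, N6=1, N7=1, N8=0, N9=1 [stuck-at-1], N10=1, N11=0.
So the outputs are Y1=1, Y2=0. (Without the fault they would be Y1=0, Y2=0.)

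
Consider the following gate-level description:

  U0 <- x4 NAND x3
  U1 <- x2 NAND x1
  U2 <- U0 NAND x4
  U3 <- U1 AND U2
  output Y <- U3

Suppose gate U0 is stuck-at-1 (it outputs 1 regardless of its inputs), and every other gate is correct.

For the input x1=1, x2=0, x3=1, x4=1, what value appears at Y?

Propagate with U0 forced: U0=1 [stuck-at-1], U1=1, U2=0, U3=0.
So Y = 0. (Without the fault it would be 1.)

0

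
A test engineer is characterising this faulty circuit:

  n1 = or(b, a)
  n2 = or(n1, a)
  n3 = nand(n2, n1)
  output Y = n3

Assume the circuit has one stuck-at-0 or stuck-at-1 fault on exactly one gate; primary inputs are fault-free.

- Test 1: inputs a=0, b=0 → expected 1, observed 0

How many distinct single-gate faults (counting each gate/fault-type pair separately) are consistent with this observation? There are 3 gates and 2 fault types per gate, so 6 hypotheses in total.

2

Fault-free: n1=0, n2=0, n3=1 → 1. Observed 0.
  n1 stuck-at-0: output 1 ✗
  n1 stuck-at-1: output 0 ✓
  n2 stuck-at-0: output 1 ✗
  n2 stuck-at-1: output 1 ✗
  n3 stuck-at-0: output 0 ✓
  n3 stuck-at-1: output 1 ✗
Consistent faults: {n1 stuck-at-1, n3 stuck-at-0} — 2 in all.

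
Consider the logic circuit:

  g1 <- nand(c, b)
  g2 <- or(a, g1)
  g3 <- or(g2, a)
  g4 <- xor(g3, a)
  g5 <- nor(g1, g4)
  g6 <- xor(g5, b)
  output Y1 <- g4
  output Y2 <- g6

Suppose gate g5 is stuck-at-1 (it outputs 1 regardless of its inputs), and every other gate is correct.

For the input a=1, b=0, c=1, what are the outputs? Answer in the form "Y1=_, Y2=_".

Propagate with g5 forced: g1=1, g2=1, g3=1, g4=0, g5=1 [stuck-at-1], g6=1.
So the outputs are Y1=0, Y2=1. (Without the fault they would be Y1=0, Y2=0.)

Y1=0, Y2=1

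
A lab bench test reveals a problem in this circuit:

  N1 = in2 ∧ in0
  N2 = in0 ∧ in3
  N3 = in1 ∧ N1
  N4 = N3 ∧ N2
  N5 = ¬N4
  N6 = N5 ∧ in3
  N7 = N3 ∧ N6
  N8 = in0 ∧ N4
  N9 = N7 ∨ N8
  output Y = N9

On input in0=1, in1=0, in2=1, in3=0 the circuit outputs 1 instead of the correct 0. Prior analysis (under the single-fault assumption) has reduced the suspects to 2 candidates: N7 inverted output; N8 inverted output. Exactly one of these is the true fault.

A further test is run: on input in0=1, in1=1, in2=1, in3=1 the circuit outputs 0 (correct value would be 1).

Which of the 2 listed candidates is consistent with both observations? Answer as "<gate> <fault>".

Evaluate each candidate on input in0=1, in1=1, in2=1, in3=1:
  N7 inverted output: N1=1, N2=1, N3=1, N4=1, N5=0, N6=0, N7=1 [inverted output], N8=1, N9=1 → 1 — eliminated
  N8 inverted output: N1=1, N2=1, N3=1, N4=1, N5=0, N6=0, N7=0, N8=0 [inverted output], N9=0 → 0 — matches
Only N8 inverted output reproduces the observed 0.

N8 inverted output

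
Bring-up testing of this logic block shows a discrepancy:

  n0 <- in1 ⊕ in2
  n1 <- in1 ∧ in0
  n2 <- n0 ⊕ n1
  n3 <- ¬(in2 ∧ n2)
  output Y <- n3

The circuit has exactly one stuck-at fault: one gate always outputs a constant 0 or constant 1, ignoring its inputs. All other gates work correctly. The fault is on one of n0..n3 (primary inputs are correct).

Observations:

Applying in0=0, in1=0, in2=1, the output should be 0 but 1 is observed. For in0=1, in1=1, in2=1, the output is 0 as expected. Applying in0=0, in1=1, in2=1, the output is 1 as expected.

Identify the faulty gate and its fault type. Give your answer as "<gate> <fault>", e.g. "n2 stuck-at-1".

n0 stuck-at-0

Fault-free values for test 1 (in0=0, in1=0, in2=1): n0=1, n1=0, n2=1, n3=0, giving Y=0. Observed 1.
Test 1: faults giving observed 1 are {n0 stuck-at-0, n1 stuck-at-1, n2 stuck-at-0, n3 stuck-at-1}.
Test 2 (in0=1, in1=1, in2=1): fault-free n0=0, n1=1, n2=1, n3=0 → 0; observed 0. Eliminates n2 stuck-at-0, n3 stuck-at-1.
Test 3 (in0=0, in1=1, in2=1): fault-free n0=0, n1=0, n2=0, n3=1 → 1; observed 1. Eliminates n1 stuck-at-1.
Only n0 stuck-at-0 is consistent with every test.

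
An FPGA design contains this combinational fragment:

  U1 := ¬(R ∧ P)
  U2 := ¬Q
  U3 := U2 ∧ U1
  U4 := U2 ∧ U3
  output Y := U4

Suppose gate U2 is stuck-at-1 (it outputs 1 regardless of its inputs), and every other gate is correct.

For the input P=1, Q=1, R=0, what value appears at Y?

1

Propagate with U2 forced: U1=1, U2=1 [stuck-at-1], U3=1, U4=1.
So Y = 1. (Without the fault it would be 0.)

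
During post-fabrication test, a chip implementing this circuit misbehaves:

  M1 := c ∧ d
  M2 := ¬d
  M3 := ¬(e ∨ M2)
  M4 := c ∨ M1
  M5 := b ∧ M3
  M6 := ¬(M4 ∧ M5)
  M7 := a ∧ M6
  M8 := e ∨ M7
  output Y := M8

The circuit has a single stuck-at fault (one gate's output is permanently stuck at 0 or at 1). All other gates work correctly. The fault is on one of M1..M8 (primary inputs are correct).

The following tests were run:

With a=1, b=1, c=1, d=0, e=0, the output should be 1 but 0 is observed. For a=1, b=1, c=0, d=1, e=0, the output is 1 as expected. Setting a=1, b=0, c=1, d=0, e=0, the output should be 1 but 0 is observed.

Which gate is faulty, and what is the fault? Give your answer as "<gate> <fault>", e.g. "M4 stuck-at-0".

Fault-free values for test 1 (a=1, b=1, c=1, d=0, e=0): M1=0, M2=1, M3=0, M4=1, M5=0, M6=1, M7=1, M8=1, giving Y=1. Observed 0.
Test 1: faults giving observed 0 are {M2 stuck-at-0, M3 stuck-at-1, M5 stuck-at-1, M6 stuck-at-0, M7 stuck-at-0, M8 stuck-at-0}.
Test 2 (a=1, b=1, c=0, d=1, e=0): fault-free M1=0, M2=0, M3=1, M4=0, M5=1, M6=1, M7=1, M8=1 → 1; observed 1. Eliminates M6 stuck-at-0, M7 stuck-at-0, M8 stuck-at-0.
Test 3 (a=1, b=0, c=1, d=0, e=0): fault-free M1=0, M2=1, M3=0, M4=1, M5=0, M6=1, M7=1, M8=1 → 1; observed 0. Eliminates M2 stuck-at-0, M3 stuck-at-1.
Only M5 stuck-at-1 is consistent with every test.

M5 stuck-at-1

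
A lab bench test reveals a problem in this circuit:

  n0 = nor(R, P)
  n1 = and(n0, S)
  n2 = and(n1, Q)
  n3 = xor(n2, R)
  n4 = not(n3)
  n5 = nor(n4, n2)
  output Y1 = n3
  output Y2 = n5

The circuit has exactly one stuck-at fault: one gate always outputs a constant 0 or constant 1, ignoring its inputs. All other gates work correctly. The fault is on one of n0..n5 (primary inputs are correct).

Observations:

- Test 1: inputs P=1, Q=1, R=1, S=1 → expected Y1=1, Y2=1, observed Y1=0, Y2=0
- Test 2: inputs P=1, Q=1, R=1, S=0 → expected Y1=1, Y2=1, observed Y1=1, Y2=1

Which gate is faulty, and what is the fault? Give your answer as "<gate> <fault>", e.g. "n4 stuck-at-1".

Fault-free values for test 1 (P=1, Q=1, R=1, S=1): n0=0, n1=0, n2=0, n3=1, n4=0, n5=1, giving Y1=1, Y2=1. Observed Y1=0, Y2=0.
Test 1: faults giving observed Y1=0, Y2=0 are {n0 stuck-at-1, n1 stuck-at-1, n2 stuck-at-1, n3 stuck-at-0}.
Test 2 (P=1, Q=1, R=1, S=0): fault-free n0=0, n1=0, n2=0, n3=1, n4=0, n5=1 → Y1=1, Y2=1; observed Y1=1, Y2=1. Eliminates n1 stuck-at-1, n2 stuck-at-1, n3 stuck-at-0.
Only n0 stuck-at-1 is consistent with every test.

n0 stuck-at-1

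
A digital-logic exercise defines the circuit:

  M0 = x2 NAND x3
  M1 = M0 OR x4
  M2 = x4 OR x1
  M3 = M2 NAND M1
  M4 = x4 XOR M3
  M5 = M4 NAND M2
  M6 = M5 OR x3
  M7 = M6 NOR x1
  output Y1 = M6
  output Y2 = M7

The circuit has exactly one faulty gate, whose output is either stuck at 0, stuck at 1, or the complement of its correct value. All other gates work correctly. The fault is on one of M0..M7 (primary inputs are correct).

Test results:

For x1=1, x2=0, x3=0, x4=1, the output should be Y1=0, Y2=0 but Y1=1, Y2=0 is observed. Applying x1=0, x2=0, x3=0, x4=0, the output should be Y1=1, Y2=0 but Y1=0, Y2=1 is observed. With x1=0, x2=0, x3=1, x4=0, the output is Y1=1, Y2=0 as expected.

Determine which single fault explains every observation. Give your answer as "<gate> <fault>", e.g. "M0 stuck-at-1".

M5 inverted output

Fault-free values for test 1 (x1=1, x2=0, x3=0, x4=1): M0=1, M1=1, M2=1, M3=0, M4=1, M5=0, M6=0, M7=0, giving Y1=0, Y2=0. Observed Y1=1, Y2=0.
Test 1: faults giving observed Y1=1, Y2=0 are {M1 stuck-at-0, M1 inverted output, M2 stuck-at-0, M2 inverted output, M3 stuck-at-1, M3 inverted output, M4 stuck-at-0, M4 inverted output, M5 stuck-at-1, M5 inverted output, M6 stuck-at-1, M6 inverted output}.
Test 2 (x1=0, x2=0, x3=0, x4=0): fault-free M0=1, M1=1, M2=0, M3=1, M4=1, M5=1, M6=1, M7=0 → Y1=1, Y2=0; observed Y1=0, Y2=1. Eliminates M1 stuck-at-0, M1 inverted output, M2 stuck-at-0, M2 inverted output, M3 stuck-at-1, M3 inverted output, M4 stuck-at-0, M4 inverted output, M5 stuck-at-1, M6 stuck-at-1.
Test 3 (x1=0, x2=0, x3=1, x4=0): fault-free M0=1, M1=1, M2=0, M3=1, M4=1, M5=1, M6=1, M7=0 → Y1=1, Y2=0; observed Y1=1, Y2=0. Eliminates M6 inverted output.
Only M5 inverted output is consistent with every test.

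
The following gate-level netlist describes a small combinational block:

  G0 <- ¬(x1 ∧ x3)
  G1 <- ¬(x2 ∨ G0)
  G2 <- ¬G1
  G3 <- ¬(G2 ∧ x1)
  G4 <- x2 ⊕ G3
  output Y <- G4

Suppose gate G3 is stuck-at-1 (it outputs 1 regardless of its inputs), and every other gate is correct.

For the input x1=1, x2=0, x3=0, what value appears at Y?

1

Propagate with G3 forced: G0=1, G1=0, G2=1, G3=1 [stuck-at-1], G4=1.
So Y = 1. (Without the fault it would be 0.)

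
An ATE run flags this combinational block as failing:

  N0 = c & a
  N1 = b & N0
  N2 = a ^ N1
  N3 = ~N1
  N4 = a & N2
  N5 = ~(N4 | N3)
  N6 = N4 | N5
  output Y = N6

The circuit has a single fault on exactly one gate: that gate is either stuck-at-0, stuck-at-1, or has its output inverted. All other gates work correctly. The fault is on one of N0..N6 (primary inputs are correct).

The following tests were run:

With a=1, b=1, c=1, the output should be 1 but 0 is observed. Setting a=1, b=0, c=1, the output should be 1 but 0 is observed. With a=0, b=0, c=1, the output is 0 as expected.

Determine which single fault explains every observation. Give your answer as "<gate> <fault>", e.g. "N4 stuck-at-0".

Fault-free values for test 1 (a=1, b=1, c=1): N0=1, N1=1, N2=0, N3=0, N4=0, N5=1, N6=1, giving Y=1. Observed 0.
Test 1: faults giving observed 0 are {N3 stuck-at-1, N3 inverted output, N5 stuck-at-0, N5 inverted output, N6 stuck-at-0, N6 inverted output}.
Test 2 (a=1, b=0, c=1): fault-free N0=1, N1=0, N2=1, N3=1, N4=1, N5=0, N6=1 → 1; observed 0. Eliminates N3 stuck-at-1, N3 inverted output, N5 stuck-at-0, N5 inverted output.
Test 3 (a=0, b=0, c=1): fault-free N0=0, N1=0, N2=0, N3=1, N4=0, N5=0, N6=0 → 0; observed 0. Eliminates N6 inverted output.
Only N6 stuck-at-0 is consistent with every test.

N6 stuck-at-0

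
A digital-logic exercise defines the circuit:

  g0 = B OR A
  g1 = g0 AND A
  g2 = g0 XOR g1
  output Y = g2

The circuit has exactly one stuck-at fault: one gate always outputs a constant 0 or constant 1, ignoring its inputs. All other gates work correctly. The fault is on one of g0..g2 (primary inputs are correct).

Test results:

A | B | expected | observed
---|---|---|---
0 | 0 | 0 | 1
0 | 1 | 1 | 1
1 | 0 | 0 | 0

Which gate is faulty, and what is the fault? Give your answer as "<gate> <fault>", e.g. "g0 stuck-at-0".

g0 stuck-at-1

Fault-free values for test 1 (A=0, B=0): g0=0, g1=0, g2=0, giving Y=0. Observed 1.
Test 1: faults giving observed 1 are {g0 stuck-at-1, g1 stuck-at-1, g2 stuck-at-1}.
Test 2 (A=0, B=1): fault-free g0=1, g1=0, g2=1 → 1; observed 1. Eliminates g1 stuck-at-1.
Test 3 (A=1, B=0): fault-free g0=1, g1=1, g2=0 → 0; observed 0. Eliminates g2 stuck-at-1.
Only g0 stuck-at-1 is consistent with every test.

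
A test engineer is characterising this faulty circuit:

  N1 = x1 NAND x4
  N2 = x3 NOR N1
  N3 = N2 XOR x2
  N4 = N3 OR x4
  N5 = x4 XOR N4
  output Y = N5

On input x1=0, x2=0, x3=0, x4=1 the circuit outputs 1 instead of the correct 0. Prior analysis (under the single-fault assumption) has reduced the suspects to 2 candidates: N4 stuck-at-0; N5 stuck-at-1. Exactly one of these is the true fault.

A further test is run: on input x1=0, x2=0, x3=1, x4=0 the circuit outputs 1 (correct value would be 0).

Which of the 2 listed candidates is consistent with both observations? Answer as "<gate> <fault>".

Evaluate each candidate on input x1=0, x2=0, x3=1, x4=0:
  N4 stuck-at-0: N1=1, N2=0, N3=0, N4=0 [stuck-at-0], N5=0 → 0 — eliminated
  N5 stuck-at-1: N1=1, N2=0, N3=0, N4=0, N5=1 [stuck-at-1] → 1 — matches
Only N5 stuck-at-1 reproduces the observed 1.

N5 stuck-at-1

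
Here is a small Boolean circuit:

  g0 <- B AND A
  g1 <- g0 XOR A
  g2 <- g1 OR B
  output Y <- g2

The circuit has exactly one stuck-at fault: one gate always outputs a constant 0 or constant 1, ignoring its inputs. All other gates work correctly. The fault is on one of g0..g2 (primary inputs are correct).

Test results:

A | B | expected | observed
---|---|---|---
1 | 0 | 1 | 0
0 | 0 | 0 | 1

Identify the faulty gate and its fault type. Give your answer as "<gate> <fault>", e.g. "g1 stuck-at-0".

Fault-free values for test 1 (A=1, B=0): g0=0, g1=1, g2=1, giving Y=1. Observed 0.
Test 1: faults giving observed 0 are {g0 stuck-at-1, g1 stuck-at-0, g2 stuck-at-0}.
Test 2 (A=0, B=0): fault-free g0=0, g1=0, g2=0 → 0; observed 1. Eliminates g1 stuck-at-0, g2 stuck-at-0.
Only g0 stuck-at-1 is consistent with every test.

g0 stuck-at-1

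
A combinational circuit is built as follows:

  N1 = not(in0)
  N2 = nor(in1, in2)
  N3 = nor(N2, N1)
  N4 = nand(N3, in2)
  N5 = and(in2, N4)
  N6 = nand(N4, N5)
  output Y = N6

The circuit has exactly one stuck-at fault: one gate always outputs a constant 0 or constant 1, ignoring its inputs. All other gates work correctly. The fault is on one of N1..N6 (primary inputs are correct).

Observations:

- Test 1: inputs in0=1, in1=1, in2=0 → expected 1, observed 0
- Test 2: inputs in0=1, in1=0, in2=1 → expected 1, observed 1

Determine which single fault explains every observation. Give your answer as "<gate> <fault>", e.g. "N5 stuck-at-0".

N5 stuck-at-1

Fault-free values for test 1 (in0=1, in1=1, in2=0): N1=0, N2=0, N3=1, N4=1, N5=0, N6=1, giving Y=1. Observed 0.
Test 1: faults giving observed 0 are {N5 stuck-at-1, N6 stuck-at-0}.
Test 2 (in0=1, in1=0, in2=1): fault-free N1=0, N2=0, N3=1, N4=0, N5=0, N6=1 → 1; observed 1. Eliminates N6 stuck-at-0.
Only N5 stuck-at-1 is consistent with every test.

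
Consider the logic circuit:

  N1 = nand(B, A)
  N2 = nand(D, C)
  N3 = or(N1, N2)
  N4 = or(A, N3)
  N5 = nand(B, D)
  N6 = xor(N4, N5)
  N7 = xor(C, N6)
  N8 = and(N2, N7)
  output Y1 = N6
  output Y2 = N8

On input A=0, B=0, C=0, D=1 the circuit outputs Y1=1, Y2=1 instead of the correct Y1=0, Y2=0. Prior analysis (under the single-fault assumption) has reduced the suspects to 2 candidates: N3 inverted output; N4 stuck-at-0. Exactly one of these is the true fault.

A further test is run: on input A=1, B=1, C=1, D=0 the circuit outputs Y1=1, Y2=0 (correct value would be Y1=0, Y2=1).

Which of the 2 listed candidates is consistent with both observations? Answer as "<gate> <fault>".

Evaluate each candidate on input A=1, B=1, C=1, D=0:
  N3 inverted output: N1=0, N2=1, N3=0 [inverted output], N4=1, N5=1, N6=0, N7=1, N8=1 → Y1=0, Y2=1 — eliminated
  N4 stuck-at-0: N1=0, N2=1, N3=1, N4=0 [stuck-at-0], N5=1, N6=1, N7=0, N8=0 → Y1=1, Y2=0 — matches
Only N4 stuck-at-0 reproduces the observed Y1=1, Y2=0.

N4 stuck-at-0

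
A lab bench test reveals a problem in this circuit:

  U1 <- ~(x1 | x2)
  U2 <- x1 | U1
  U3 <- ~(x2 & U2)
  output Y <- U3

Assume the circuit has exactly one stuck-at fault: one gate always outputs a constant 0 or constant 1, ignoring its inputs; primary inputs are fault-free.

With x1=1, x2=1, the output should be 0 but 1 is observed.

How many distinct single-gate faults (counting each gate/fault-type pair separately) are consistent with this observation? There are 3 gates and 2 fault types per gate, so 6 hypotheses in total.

2

Fault-free: U1=0, U2=1, U3=0 → 0. Observed 1.
  U1 stuck-at-0: output 0 ✗
  U1 stuck-at-1: output 0 ✗
  U2 stuck-at-0: output 1 ✓
  U2 stuck-at-1: output 0 ✗
  U3 stuck-at-0: output 0 ✗
  U3 stuck-at-1: output 1 ✓
Consistent faults: {U2 stuck-at-0, U3 stuck-at-1} — 2 in all.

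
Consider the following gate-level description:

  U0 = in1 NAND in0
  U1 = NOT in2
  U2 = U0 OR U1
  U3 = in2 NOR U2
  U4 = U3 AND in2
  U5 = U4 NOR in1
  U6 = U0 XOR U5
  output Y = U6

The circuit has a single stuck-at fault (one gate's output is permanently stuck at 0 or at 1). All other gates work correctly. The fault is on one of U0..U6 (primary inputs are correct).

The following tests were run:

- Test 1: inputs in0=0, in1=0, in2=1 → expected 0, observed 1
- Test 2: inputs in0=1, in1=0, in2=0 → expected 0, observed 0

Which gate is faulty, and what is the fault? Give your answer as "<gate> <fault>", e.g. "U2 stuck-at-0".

Fault-free values for test 1 (in0=0, in1=0, in2=1): U0=1, U1=0, U2=1, U3=0, U4=0, U5=1, U6=0, giving Y=0. Observed 1.
Test 1: faults giving observed 1 are {U0 stuck-at-0, U3 stuck-at-1, U4 stuck-at-1, U5 stuck-at-0, U6 stuck-at-1}.
Test 2 (in0=1, in1=0, in2=0): fault-free U0=1, U1=1, U2=1, U3=0, U4=0, U5=1, U6=0 → 0; observed 0. Eliminates U0 stuck-at-0, U4 stuck-at-1, U5 stuck-at-0, U6 stuck-at-1.
Only U3 stuck-at-1 is consistent with every test.

U3 stuck-at-1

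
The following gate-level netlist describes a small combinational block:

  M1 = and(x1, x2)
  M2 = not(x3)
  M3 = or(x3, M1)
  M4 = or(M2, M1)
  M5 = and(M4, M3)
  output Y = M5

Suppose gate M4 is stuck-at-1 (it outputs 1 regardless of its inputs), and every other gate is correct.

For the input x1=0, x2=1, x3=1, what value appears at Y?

1

Propagate with M4 forced: M1=0, M2=0, M3=1, M4=1 [stuck-at-1], M5=1.
So Y = 1. (Without the fault it would be 0.)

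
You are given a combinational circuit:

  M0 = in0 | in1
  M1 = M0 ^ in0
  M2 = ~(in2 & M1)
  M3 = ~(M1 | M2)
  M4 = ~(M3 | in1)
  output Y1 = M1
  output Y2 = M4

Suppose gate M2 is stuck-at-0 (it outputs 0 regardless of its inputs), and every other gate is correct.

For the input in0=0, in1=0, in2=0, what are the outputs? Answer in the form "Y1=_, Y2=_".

Y1=0, Y2=0

Propagate with M2 forced: M0=0, M1=0, M2=0 [stuck-at-0], M3=1, M4=0.
So the outputs are Y1=0, Y2=0. (Without the fault they would be Y1=0, Y2=1.)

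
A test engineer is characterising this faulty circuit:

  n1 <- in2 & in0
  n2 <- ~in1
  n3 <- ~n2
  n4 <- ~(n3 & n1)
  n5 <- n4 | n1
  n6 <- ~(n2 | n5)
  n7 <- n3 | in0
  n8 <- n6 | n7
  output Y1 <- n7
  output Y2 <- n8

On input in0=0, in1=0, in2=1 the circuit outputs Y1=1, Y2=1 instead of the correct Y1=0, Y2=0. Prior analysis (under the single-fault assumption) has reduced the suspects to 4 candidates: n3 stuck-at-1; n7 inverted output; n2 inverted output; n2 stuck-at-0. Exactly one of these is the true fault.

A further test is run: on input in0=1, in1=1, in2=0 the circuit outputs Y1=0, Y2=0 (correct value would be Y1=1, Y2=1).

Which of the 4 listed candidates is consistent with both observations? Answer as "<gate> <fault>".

n7 inverted output

Evaluate each candidate on input in0=1, in1=1, in2=0:
  n3 stuck-at-1: n1=0, n2=0, n3=1 [stuck-at-1], n4=1, n5=1, n6=0, n7=1, n8=1 → Y1=1, Y2=1 — eliminated
  n7 inverted output: n1=0, n2=0, n3=1, n4=1, n5=1, n6=0, n7=0 [inverted output], n8=0 → Y1=0, Y2=0 — matches
  n2 inverted output: n1=0, n2=1 [inverted output], n3=0, n4=1, n5=1, n6=0, n7=1, n8=1 → Y1=1, Y2=1 — eliminated
  n2 stuck-at-0: n1=0, n2=0 [stuck-at-0], n3=1, n4=1, n5=1, n6=0, n7=1, n8=1 → Y1=1, Y2=1 — eliminated
Only n7 inverted output reproduces the observed Y1=0, Y2=0.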